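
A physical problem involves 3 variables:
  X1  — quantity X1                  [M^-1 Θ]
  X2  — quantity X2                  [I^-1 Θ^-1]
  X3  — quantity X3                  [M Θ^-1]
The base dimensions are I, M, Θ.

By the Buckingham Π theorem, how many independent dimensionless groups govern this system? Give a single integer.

Dimensional matrix (I×M×Θ by X1×X2×X3):
  I: [ 0 -1  0]
  M: [-1  0  1]
  Θ: [ 1 -1 -1]
RREF → pivots at {X1,X2} ⇒ r = 2
3 vars − rank 2 = 1 Π group

1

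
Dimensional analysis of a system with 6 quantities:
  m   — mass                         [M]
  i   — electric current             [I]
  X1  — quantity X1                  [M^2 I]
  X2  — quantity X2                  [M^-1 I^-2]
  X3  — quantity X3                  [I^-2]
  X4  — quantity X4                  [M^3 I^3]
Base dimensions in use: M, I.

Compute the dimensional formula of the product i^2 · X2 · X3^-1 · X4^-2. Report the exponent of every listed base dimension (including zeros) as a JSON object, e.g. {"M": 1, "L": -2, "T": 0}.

{"M": -7, "I": -4}

Write exponents as rows M,I / cols m,i,X1,X2,X3,X4:
  M: [ 1  0  2 -1  0  3]
  I: [ 0  1  1 -2 -2  3]
  [M]: (2)·0+(1)·-1+(-1)·0+(-2)·3 = -7
  [I]: (2)·1+(1)·-2+(-1)·-2+(-2)·3 = -4
⇒ M^-7 I^-4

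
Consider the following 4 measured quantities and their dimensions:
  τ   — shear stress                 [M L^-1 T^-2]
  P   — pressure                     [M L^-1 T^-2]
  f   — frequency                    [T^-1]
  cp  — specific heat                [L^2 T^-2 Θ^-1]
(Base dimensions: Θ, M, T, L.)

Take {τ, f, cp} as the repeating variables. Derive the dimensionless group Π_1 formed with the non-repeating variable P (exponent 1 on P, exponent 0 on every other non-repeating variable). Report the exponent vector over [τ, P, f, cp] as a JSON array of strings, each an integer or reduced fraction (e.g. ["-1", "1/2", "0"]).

["-1", "1", "0", "0"]

Dimensional matrix (Θ×M×T×L by τ×P×f×cp):
  Θ: [ 0  0  0 -1]
  M: [ 1  1  0  0]
  T: [-2 -2 -1 -2]
  L: [-1 -1  0  2]
Echelon form has 3 nonzero rows (pivots: τ,f,cp)
Repeat: τ,f,cp; free: P
RREF:
  r0: [   1    1    0    0]
  r1: [   0    0    1    0]
  r2: [   0    0    0    1]
  r3: [   0    0    0    0]
Fix exponent of P at 1; solve each RREF row for its pivot's exponent:
  r0: exp(τ) + (1)·1 = 0 ⇒ exp(τ) = -1
  r1: exp(f) + (0)·1 = 0 ⇒ exp(f) = 0
  r2: exp(cp) + (0)·1 = 0 ⇒ exp(cp) = 0
Π_1 = τ^-1 · P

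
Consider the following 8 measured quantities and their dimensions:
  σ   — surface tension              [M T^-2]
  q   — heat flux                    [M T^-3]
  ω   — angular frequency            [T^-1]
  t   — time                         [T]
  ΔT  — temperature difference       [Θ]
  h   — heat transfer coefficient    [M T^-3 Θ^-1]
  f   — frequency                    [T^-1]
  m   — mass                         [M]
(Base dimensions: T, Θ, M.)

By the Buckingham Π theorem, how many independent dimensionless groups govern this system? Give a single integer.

5

Write exponents as rows T,Θ,M / cols σ,q,ω,t,ΔT,h,f,m:
  T: [-2 -3 -1  1  0 -3 -1  0]
  Θ: [ 0  0  0  0  1 -1  0  0]
  M: [ 1  1  0  0  0  1  0  1]
RREF → pivots at {σ,q,ΔT} ⇒ r = 3
n=8, r=3 ⇒ 5 dimensionless groups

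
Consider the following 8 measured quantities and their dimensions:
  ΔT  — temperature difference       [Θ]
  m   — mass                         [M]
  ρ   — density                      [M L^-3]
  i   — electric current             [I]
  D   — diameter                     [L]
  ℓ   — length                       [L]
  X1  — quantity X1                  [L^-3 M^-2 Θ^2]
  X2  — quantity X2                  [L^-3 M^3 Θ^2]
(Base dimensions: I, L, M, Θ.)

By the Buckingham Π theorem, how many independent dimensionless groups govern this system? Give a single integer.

4

Dimensional matrix (I×L×M×Θ by ΔT×m×ρ×i×D×ℓ×X1×X2):
  I: [ 0  0  0  1  0  0  0  0]
  L: [ 0  0 -3  0  1  1 -3 -3]
  M: [ 0  1  1  0  0  0 -2  3]
  Θ: [ 1  0  0  0  0  0  2  2]
RREF → pivots at {ΔT,m,ρ,i} ⇒ r = 4
Π count = n − r = 8 − 4 = 4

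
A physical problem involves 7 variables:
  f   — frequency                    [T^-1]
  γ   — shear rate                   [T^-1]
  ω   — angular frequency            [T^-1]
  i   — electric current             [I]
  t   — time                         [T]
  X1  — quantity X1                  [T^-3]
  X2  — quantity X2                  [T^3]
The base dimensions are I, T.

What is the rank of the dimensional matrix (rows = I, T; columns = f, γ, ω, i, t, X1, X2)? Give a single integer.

Dimensional matrix (I×T by f×γ×ω×i×t×X1×X2):
  I: [ 0  0  0  1  0  0  0]
  T: [-1 -1 -1  0  1 -3  3]
RREF → pivots at {f,i} ⇒ r = 2

2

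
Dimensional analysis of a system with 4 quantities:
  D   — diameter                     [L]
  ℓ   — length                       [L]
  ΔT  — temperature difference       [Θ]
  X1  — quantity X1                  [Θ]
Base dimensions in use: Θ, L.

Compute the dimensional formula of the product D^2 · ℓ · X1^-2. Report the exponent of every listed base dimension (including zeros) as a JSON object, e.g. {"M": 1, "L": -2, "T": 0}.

Exponent matrix [Θ,L] × [D,ℓ,ΔT,X1]:
  Θ: [ 0  0  1  1]
  L: [ 1  1  0  0]
  [Θ]: (2)·0+(1)·0+(-2)·1 = -2
  [L]: (2)·1+(1)·1+(-2)·0 = 3
⇒ Θ^-2 L^3

{"Θ": -2, "L": 3}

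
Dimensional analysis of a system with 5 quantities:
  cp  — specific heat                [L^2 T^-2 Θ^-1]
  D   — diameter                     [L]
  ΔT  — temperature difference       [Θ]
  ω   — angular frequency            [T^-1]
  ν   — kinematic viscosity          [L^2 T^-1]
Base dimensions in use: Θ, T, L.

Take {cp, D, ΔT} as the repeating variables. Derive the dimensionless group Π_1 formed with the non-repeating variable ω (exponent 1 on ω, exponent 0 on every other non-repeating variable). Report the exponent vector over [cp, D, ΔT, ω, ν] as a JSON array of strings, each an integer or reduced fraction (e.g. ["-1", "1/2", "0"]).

Write exponents as rows Θ,T,L / cols cp,D,ΔT,ω,ν:
  Θ: [-1  0  1  0  0]
  T: [-2  0  0 -1 -1]
  L: [ 2  1  0  0  2]
Row reduction gives pivot columns cp,D,ΔT; rank = 3
Repeat: cp,D,ΔT; free: ω,ν
RREF:
  r0: [   1    0    0  1/2  1/2]
  r1: [   0    1    0   -1    1]
  r2: [   0    0    1  1/2  1/2]
Fix exponent of ω at 1, ν at 0; solve each RREF row for its pivot's exponent:
  r0: exp(cp) + (1/2)·1 = 0 ⇒ exp(cp) = -1/2
  r1: exp(D) + (-1)·1 = 0 ⇒ exp(D) = 1
  r2: exp(ΔT) + (1/2)·1 = 0 ⇒ exp(ΔT) = -1/2
Π_1 = cp^(-1/2) · D · ΔT^(-1/2) · ω

["-1/2", "1", "-1/2", "1", "0"]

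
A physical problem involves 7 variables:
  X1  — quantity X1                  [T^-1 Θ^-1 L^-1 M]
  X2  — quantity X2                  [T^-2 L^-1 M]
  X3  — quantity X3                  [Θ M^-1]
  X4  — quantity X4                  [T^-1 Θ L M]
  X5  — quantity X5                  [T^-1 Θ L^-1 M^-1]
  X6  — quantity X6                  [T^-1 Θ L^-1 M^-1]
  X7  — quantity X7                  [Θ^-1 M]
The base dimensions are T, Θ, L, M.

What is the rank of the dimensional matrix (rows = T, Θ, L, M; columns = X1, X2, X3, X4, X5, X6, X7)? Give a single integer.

Dimensional matrix (T×Θ×L×M by X1×X2×X3×X4×X5×X6×X7):
  T: [-1 -2  0 -1 -1 -1  0]
  Θ: [-1  0  1  1  1  1 -1]
  L: [-1 -1  0  1 -1 -1  0]
  M: [ 1  1 -1  1 -1 -1  1]
Echelon form has 3 nonzero rows (pivots: X1,X2,X3)

3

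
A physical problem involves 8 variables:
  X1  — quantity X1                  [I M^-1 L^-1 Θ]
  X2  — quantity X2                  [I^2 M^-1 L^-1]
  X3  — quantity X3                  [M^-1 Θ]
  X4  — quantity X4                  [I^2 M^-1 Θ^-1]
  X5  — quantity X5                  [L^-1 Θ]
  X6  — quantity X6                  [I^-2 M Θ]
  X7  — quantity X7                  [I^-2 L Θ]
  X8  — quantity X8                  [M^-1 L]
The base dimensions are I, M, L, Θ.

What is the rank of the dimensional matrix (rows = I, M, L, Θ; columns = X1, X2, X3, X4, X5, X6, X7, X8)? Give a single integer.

Dimensional matrix (I×M×L×Θ by X1×X2×X3×X4×X5×X6×X7×X8):
  I: [ 1  2  0  2  0 -2 -2  0]
  M: [-1 -1 -1 -1  0  1  0 -1]
  L: [-1 -1  0  0 -1  0  1  1]
  Θ: [ 1  0  1 -1  1  1  1  0]
Echelon form has 3 nonzero rows (pivots: X1,X2,X3)

3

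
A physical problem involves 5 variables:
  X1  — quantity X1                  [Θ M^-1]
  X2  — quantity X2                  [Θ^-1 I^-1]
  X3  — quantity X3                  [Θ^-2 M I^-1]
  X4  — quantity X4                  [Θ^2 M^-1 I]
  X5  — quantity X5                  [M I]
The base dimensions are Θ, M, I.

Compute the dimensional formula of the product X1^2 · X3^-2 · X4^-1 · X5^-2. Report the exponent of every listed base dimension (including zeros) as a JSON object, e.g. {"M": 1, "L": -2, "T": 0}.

{"Θ": 4, "M": -5, "I": -1}

Exponent matrix [Θ,M,I] × [X1,X2,X3,X4,X5]:
  Θ: [ 1 -1 -2  2  0]
  M: [-1  0  1 -1  1]
  I: [ 0 -1 -1  1  1]
  [Θ]: (2)·1+(-2)·-2+(-1)·2+(-2)·0 = 4
  [M]: (2)·-1+(-2)·1+(-1)·-1+(-2)·1 = -5
  [I]: (2)·0+(-2)·-1+(-1)·1+(-2)·1 = -1
⇒ Θ^4 M^-5 I^-1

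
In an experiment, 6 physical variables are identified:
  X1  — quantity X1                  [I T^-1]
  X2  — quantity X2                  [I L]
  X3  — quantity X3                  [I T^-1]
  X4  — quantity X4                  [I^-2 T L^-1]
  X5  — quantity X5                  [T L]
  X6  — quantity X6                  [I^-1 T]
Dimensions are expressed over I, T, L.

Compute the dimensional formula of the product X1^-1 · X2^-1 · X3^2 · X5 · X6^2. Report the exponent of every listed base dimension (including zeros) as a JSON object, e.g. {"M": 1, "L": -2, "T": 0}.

{"I": -2, "T": 2, "L": 0}

Dimensional matrix (I×T×L by X1×X2×X3×X4×X5×X6):
  I: [ 1  1  1 -2  0 -1]
  T: [-1  0 -1  1  1  1]
  L: [ 0  1  0 -1  1  0]
  [I]: (-1)·1+(-1)·1+(2)·1+(1)·0+(2)·-1 = -2
  [T]: (-1)·-1+(-1)·0+(2)·-1+(1)·1+(2)·1 = 2
  [L]: (-1)·0+(-1)·1+(2)·0+(1)·1+(2)·0 = 0
⇒ I^-2 T^2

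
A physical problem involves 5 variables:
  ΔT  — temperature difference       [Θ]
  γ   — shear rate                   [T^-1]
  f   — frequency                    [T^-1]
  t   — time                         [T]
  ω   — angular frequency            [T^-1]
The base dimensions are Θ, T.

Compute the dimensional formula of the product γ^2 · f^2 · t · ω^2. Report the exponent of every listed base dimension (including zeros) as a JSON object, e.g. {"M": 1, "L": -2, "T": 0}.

Dimensional matrix (Θ×T by ΔT×γ×f×t×ω):
  Θ: [ 1  0  0  0  0]
  T: [ 0 -1 -1  1 -1]
  [Θ]: (2)·0+(2)·0+(1)·0+(2)·0 = 0
  [T]: (2)·-1+(2)·-1+(1)·1+(2)·-1 = -5
⇒ T^-5

{"Θ": 0, "T": -5}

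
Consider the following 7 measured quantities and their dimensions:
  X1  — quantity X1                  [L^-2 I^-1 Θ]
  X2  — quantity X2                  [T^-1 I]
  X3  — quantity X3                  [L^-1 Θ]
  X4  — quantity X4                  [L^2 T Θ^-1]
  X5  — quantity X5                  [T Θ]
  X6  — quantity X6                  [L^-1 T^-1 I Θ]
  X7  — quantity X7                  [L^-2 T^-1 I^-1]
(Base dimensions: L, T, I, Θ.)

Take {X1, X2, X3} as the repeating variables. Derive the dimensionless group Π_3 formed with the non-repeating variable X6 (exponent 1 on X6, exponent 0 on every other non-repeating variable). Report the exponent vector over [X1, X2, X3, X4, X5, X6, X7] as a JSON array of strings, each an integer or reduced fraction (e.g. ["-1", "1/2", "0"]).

Dimensional matrix (L×T×I×Θ by X1×X2×X3×X4×X5×X6×X7):
  L: [-2  0 -1  2  0 -1 -2]
  T: [ 0 -1  0  1  1 -1 -1]
  I: [-1  1  0  0  0  1 -1]
  Θ: [ 1  0  1 -1  1  1  0]
Echelon form has 3 nonzero rows (pivots: X1,X2,X3)
Repeat: X1,X2,X3; free: X4,X5,X6,X7
RREF:
  r0: [   1    0    0   -1   -1    0    2]
  r1: [   0    1    0   -1   -1    1    1]
  r2: [   0    0    1    0    2    1   -2]
  r3: [   0    0    0    0    0    0    0]
Fix exponent of X6 at 1, X4 at 0, X5 at 0, X7 at 0; solve each RREF row for its pivot's exponent:
  r0: exp(X1) + (0)·1 = 0 ⇒ exp(X1) = 0
  r1: exp(X2) + (1)·1 = 0 ⇒ exp(X2) = -1
  r2: exp(X3) + (1)·1 = 0 ⇒ exp(X3) = -1
Π_3 = X2^-1 · X3^-1 · X6

["0", "-1", "-1", "0", "0", "1", "0"]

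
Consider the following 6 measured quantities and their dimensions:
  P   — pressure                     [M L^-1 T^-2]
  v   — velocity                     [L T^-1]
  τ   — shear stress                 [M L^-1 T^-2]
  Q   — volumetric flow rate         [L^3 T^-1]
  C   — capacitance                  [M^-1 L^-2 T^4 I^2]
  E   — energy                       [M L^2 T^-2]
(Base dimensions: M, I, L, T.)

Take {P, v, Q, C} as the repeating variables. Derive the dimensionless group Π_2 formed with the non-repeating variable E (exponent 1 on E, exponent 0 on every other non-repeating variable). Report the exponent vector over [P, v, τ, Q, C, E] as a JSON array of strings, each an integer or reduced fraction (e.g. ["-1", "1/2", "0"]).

Dimensional matrix (M×I×L×T by P×v×τ×Q×C×E):
  M: [ 1  0  1  0 -1  1]
  I: [ 0  0  0  0  2  0]
  L: [-1  1 -1  3 -2  2]
  T: [-2 -1 -2 -1  4 -2]
Row reduction gives pivot columns P,v,Q,C; rank = 4
Pivot set = {P,v,Q,C}, free = {τ,E}
RREF:
  r0: [   1    0    1    0    0    1]
  r1: [   0    1    0    0    0 -3/2]
  r2: [   0    0    0    1    0  3/2]
  r3: [   0    0    0    0    1    0]
Fix exponent of E at 1, τ at 0; solve each RREF row for its pivot's exponent:
  r0: exp(P) + (1)·1 = 0 ⇒ exp(P) = -1
  r1: exp(v) + (-3/2)·1 = 0 ⇒ exp(v) = 3/2
  r2: exp(Q) + (3/2)·1 = 0 ⇒ exp(Q) = -3/2
  r3: exp(C) + (0)·1 = 0 ⇒ exp(C) = 0
Π_2 = P^-1 · v^(3/2) · Q^(-3/2) · E

["-1", "3/2", "0", "-3/2", "0", "1"]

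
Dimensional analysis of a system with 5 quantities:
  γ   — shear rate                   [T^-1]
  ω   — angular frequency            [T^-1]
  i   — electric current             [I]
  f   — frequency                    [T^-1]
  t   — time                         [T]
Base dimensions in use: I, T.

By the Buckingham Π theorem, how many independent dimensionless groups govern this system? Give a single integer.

Exponent matrix [I,T] × [γ,ω,i,f,t]:
  I: [ 0  0  1  0  0]
  T: [-1 -1  0 -1  1]
Echelon form has 2 nonzero rows (pivots: γ,i)
5 vars − rank 2 = 3 Π groups

3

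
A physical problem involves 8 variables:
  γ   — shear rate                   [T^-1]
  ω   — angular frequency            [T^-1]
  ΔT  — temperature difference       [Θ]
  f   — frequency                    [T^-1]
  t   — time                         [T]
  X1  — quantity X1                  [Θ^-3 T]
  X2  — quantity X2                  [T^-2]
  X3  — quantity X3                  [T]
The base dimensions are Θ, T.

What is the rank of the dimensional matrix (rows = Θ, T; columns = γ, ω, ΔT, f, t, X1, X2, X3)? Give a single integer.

2

Exponent matrix [Θ,T] × [γ,ω,ΔT,f,t,X1,X2,X3]:
  Θ: [ 0  0  1  0  0 -3  0  0]
  T: [-1 -1  0 -1  1  1 -2  1]
Echelon form has 2 nonzero rows (pivots: γ,ΔT)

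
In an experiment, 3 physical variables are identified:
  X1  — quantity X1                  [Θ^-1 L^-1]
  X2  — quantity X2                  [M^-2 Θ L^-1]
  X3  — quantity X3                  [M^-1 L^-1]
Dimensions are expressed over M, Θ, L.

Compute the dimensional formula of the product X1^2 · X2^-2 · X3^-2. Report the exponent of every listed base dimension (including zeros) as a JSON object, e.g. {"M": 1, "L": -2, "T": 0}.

Exponent matrix [M,Θ,L] × [X1,X2,X3]:
  M: [ 0 -2 -1]
  Θ: [-1  1  0]
  L: [-1 -1 -1]
  [M]: (2)·0+(-2)·-2+(-2)·-1 = 6
  [Θ]: (2)·-1+(-2)·1+(-2)·0 = -4
  [L]: (2)·-1+(-2)·-1+(-2)·-1 = 2
⇒ M^6 Θ^-4 L^2

{"M": 6, "Θ": -4, "L": 2}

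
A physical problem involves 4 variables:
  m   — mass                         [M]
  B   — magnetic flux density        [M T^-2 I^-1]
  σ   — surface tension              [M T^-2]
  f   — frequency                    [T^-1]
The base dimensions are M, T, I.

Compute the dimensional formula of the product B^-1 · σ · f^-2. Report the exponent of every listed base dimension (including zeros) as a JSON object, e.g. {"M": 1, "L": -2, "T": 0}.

Dimensional matrix (M×T×I by m×B×σ×f):
  M: [ 1  1  1  0]
  T: [ 0 -2 -2 -1]
  I: [ 0 -1  0  0]
  [M]: (-1)·1+(1)·1+(-2)·0 = 0
  [T]: (-1)·-2+(1)·-2+(-2)·-1 = 2
  [I]: (-1)·-1+(1)·0+(-2)·0 = 1
⇒ T^2 I

{"M": 0, "T": 2, "I": 1}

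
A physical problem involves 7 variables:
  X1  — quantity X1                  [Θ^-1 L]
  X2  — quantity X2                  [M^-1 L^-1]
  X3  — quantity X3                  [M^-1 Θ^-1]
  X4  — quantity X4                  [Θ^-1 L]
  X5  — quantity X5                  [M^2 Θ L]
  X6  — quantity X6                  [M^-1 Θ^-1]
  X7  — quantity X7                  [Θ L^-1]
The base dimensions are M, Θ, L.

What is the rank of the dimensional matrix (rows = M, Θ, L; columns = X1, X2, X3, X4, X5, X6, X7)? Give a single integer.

2

Write exponents as rows M,Θ,L / cols X1,X2,X3,X4,X5,X6,X7:
  M: [ 0 -1 -1  0  2 -1  0]
  Θ: [-1  0 -1 -1  1 -1  1]
  L: [ 1 -1  0  1  1  0 -1]
Echelon form has 2 nonzero rows (pivots: X1,X2)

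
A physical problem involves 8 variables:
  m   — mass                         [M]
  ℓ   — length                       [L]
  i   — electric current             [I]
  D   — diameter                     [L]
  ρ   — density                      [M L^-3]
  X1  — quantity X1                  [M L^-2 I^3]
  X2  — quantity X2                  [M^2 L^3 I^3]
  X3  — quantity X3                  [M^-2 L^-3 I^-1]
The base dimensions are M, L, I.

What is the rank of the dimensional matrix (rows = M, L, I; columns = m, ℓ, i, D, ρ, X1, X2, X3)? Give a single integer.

3

Dimensional matrix (M×L×I by m×ℓ×i×D×ρ×X1×X2×X3):
  M: [ 1  0  0  0  1  1  2 -2]
  L: [ 0  1  0  1 -3 -2  3 -3]
  I: [ 0  0  1  0  0  3  3 -1]
Row reduction gives pivot columns m,ℓ,i; rank = 3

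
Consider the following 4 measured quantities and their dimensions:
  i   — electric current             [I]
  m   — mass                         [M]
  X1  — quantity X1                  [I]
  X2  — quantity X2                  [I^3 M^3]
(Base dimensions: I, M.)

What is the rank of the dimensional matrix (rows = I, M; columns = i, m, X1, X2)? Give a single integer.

2

Dimensional matrix (I×M by i×m×X1×X2):
  I: [ 1  0  1  3]
  M: [ 0  1  0  3]
Echelon form has 2 nonzero rows (pivots: i,m)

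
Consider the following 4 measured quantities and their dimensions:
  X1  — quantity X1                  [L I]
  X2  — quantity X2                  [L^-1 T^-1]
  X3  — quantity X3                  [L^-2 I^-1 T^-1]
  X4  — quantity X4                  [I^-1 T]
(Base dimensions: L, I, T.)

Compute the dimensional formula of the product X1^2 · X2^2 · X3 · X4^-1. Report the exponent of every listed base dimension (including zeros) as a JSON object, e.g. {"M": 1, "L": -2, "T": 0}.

{"L": -2, "I": 2, "T": -4}

Dimensional matrix (L×I×T by X1×X2×X3×X4):
  L: [ 1 -1 -2  0]
  I: [ 1  0 -1 -1]
  T: [ 0 -1 -1  1]
  [L]: (2)·1+(2)·-1+(1)·-2+(-1)·0 = -2
  [I]: (2)·1+(2)·0+(1)·-1+(-1)·-1 = 2
  [T]: (2)·0+(2)·-1+(1)·-1+(-1)·1 = -4
⇒ L^-2 I^2 T^-4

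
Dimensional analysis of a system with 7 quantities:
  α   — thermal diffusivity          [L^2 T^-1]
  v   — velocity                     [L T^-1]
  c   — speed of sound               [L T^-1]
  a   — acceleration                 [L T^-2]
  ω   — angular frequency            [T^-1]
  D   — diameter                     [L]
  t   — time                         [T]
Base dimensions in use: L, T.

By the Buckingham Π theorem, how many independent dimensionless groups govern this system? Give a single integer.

5

Dimensional matrix (L×T by α×v×c×a×ω×D×t):
  L: [ 2  1  1  1  0  1  0]
  T: [-1 -1 -1 -2 -1  0  1]
RREF → pivots at {α,v} ⇒ r = 2
n=7, r=2 ⇒ 5 dimensionless groups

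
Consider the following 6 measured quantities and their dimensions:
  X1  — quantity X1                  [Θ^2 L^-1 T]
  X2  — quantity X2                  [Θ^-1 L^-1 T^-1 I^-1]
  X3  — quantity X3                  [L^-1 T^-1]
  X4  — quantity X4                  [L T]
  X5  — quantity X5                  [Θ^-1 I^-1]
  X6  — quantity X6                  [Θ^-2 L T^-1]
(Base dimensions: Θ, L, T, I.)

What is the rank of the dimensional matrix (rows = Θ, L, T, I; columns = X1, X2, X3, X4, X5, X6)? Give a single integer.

3

Exponent matrix [Θ,L,T,I] × [X1,X2,X3,X4,X5,X6]:
  Θ: [ 2 -1  0  0 -1 -2]
  L: [-1 -1 -1  1  0  1]
  T: [ 1 -1 -1  1  0 -1]
  I: [ 0 -1  0  0 -1  0]
Row reduction gives pivot columns X1,X2,X3; rank = 3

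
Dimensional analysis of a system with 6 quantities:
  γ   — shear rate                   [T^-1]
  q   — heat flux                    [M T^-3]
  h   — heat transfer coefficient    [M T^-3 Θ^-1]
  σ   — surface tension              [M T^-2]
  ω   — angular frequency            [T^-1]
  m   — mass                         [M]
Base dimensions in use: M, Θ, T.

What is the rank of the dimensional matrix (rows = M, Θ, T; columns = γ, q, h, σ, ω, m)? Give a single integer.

3

Dimensional matrix (M×Θ×T by γ×q×h×σ×ω×m):
  M: [ 0  1  1  1  0  1]
  Θ: [ 0  0 -1  0  0  0]
  T: [-1 -3 -3 -2 -1  0]
Echelon form has 3 nonzero rows (pivots: γ,q,h)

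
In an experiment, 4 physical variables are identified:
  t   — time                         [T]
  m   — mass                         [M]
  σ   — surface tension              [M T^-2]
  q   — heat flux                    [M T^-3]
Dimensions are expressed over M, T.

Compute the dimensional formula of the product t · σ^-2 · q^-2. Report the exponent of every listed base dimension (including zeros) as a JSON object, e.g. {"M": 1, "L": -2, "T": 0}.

{"M": -4, "T": 11}

Dimensional matrix (M×T by t×m×σ×q):
  M: [ 0  1  1  1]
  T: [ 1  0 -2 -3]
  [M]: (1)·0+(-2)·1+(-2)·1 = -4
  [T]: (1)·1+(-2)·-2+(-2)·-3 = 11
⇒ M^-4 T^11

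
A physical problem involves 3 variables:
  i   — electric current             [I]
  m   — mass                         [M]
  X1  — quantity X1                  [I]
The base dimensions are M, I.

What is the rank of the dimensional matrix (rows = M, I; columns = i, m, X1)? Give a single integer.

2

Exponent matrix [M,I] × [i,m,X1]:
  M: [ 0  1  0]
  I: [ 1  0  1]
Echelon form has 2 nonzero rows (pivots: i,m)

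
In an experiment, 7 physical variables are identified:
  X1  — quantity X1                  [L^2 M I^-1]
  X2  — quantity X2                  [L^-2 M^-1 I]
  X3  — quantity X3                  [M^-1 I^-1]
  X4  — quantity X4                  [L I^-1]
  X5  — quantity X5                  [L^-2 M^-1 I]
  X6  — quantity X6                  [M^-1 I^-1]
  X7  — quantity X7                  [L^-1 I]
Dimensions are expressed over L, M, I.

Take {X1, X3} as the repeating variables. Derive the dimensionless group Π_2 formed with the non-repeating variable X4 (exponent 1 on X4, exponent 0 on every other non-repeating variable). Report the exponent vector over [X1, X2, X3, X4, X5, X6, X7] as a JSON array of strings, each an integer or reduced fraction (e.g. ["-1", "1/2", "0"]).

["-1/2", "0", "-1/2", "1", "0", "0", "0"]

Write exponents as rows L,M,I / cols X1,X2,X3,X4,X5,X6,X7:
  L: [ 2 -2  0  1 -2  0 -1]
  M: [ 1 -1 -1  0 -1 -1  0]
  I: [-1  1 -1 -1  1 -1  1]
Row reduction gives pivot columns X1,X3; rank = 2
Repeat: X1,X3; free: X2,X4,X5,X6,X7
RREF:
  r0: [   1   -1    0  1/2   -1    0 -1/2]
  r1: [   0    0    1  1/2    0    1 -1/2]
  r2: [   0    0    0    0    0    0    0]
Fix exponent of X4 at 1, X2 at 0, X5 at 0, X6 at 0, X7 at 0; solve each RREF row for its pivot's exponent:
  r0: exp(X1) + (1/2)·1 = 0 ⇒ exp(X1) = -1/2
  r1: exp(X3) + (1/2)·1 = 0 ⇒ exp(X3) = -1/2
Π_2 = X1^(-1/2) · X3^(-1/2) · X4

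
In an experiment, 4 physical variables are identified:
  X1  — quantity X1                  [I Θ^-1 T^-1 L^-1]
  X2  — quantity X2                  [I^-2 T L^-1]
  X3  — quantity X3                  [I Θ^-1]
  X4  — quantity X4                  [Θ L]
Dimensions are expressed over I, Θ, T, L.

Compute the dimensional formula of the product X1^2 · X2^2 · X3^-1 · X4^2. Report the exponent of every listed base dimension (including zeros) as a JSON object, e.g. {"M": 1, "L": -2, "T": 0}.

Write exponents as rows I,Θ,T,L / cols X1,X2,X3,X4:
  I: [ 1 -2  1  0]
  Θ: [-1  0 -1  1]
  T: [-1  1  0  0]
  L: [-1 -1  0  1]
  [I]: (2)·1+(2)·-2+(-1)·1+(2)·0 = -3
  [Θ]: (2)·-1+(2)·0+(-1)·-1+(2)·1 = 1
  [T]: (2)·-1+(2)·1+(-1)·0+(2)·0 = 0
  [L]: (2)·-1+(2)·-1+(-1)·0+(2)·1 = -2
⇒ I^-3 Θ L^-2

{"I": -3, "Θ": 1, "T": 0, "L": -2}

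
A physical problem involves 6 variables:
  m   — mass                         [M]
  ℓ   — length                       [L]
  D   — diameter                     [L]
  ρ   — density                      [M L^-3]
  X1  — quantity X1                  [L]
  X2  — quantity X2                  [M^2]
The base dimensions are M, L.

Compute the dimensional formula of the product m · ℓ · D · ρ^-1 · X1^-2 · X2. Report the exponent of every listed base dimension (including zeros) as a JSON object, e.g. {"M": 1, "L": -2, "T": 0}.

Exponent matrix [M,L] × [m,ℓ,D,ρ,X1,X2]:
  M: [ 1  0  0  1  0  2]
  L: [ 0  1  1 -3  1  0]
  [M]: (1)·1+(1)·0+(1)·0+(-1)·1+(-2)·0+(1)·2 = 2
  [L]: (1)·0+(1)·1+(1)·1+(-1)·-3+(-2)·1+(1)·0 = 3
⇒ M^2 L^3

{"M": 2, "L": 3}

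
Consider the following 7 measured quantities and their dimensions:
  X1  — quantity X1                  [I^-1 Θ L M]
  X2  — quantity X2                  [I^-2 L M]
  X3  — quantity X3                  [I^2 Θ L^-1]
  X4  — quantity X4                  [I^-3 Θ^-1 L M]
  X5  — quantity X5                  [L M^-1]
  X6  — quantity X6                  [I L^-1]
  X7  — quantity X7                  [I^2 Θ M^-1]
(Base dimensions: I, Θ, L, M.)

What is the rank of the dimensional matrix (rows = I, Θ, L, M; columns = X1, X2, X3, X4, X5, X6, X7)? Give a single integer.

3

Exponent matrix [I,Θ,L,M] × [X1,X2,X3,X4,X5,X6,X7]:
  I: [-1 -2  2 -3  0  1  2]
  Θ: [ 1  0  1 -1  0  0  1]
  L: [ 1  1 -1  1  1 -1  0]
  M: [ 1  1  0  1 -1  0 -1]
Row reduction gives pivot columns X1,X2,X3; rank = 3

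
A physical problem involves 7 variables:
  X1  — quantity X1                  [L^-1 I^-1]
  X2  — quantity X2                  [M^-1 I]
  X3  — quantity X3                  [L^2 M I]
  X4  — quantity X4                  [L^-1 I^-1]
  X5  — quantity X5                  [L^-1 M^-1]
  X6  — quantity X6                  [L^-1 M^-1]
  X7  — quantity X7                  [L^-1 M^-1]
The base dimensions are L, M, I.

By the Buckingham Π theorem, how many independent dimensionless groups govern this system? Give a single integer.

Write exponents as rows L,M,I / cols X1,X2,X3,X4,X5,X6,X7:
  L: [-1  0  2 -1 -1 -1 -1]
  M: [ 0 -1  1  0 -1 -1 -1]
  I: [-1  1  1 -1  0  0  0]
RREF → pivots at {X1,X2} ⇒ r = 2
7 vars − rank 2 = 5 Π groups

5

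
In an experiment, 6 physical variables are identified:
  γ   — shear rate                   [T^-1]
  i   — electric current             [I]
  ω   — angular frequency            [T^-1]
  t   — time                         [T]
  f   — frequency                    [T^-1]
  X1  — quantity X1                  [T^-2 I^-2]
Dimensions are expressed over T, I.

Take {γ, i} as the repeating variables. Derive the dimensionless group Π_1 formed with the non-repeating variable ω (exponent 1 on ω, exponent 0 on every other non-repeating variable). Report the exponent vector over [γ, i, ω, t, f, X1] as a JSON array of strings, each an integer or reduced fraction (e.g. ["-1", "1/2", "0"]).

Exponent matrix [T,I] × [γ,i,ω,t,f,X1]:
  T: [-1  0 -1  1 -1 -2]
  I: [ 0  1  0  0  0 -2]
Row reduction gives pivot columns γ,i; rank = 2
Repeat: γ,i; free: ω,t,f,X1
RREF:
  r0: [   1    0    1   -1    1    2]
  r1: [   0    1    0    0    0   -2]
Fix exponent of ω at 1, t at 0, f at 0, X1 at 0; solve each RREF row for its pivot's exponent:
  r0: exp(γ) + (1)·1 = 0 ⇒ exp(γ) = -1
  r1: exp(i) + (0)·1 = 0 ⇒ exp(i) = 0
Π_1 = γ^-1 · ω

["-1", "0", "1", "0", "0", "0"]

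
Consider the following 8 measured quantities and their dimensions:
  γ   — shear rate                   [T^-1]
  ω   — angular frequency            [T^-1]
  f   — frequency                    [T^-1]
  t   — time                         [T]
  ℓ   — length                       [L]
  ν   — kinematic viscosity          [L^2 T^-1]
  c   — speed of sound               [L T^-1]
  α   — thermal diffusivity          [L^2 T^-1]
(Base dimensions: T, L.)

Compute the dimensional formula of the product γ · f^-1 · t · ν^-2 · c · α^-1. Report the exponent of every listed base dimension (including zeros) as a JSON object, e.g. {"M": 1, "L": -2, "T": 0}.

{"T": 3, "L": -5}

Write exponents as rows T,L / cols γ,ω,f,t,ℓ,ν,c,α:
  T: [-1 -1 -1  1  0 -1 -1 -1]
  L: [ 0  0  0  0  1  2  1  2]
  [T]: (1)·-1+(-1)·-1+(1)·1+(-2)·-1+(1)·-1+(-1)·-1 = 3
  [L]: (1)·0+(-1)·0+(1)·0+(-2)·2+(1)·1+(-1)·2 = -5
⇒ T^3 L^-5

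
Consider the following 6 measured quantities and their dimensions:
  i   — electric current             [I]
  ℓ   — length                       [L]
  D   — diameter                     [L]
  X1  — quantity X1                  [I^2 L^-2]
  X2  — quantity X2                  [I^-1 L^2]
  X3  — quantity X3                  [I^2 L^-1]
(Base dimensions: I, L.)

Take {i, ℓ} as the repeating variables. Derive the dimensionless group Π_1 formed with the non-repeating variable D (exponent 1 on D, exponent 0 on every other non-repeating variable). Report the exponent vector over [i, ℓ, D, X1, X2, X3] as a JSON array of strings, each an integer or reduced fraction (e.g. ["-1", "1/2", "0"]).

["0", "-1", "1", "0", "0", "0"]

Write exponents as rows I,L / cols i,ℓ,D,X1,X2,X3:
  I: [ 1  0  0  2 -1  2]
  L: [ 0  1  1 -2  2 -1]
RREF → pivots at {i,ℓ} ⇒ r = 2
Pivot set = {i,ℓ}, free = {D,X1,X2,X3}
RREF:
  r0: [   1    0    0    2   -1    2]
  r1: [   0    1    1   -2    2   -1]
Fix exponent of D at 1, X1 at 0, X2 at 0, X3 at 0; solve each RREF row for its pivot's exponent:
  r0: exp(i) + (0)·1 = 0 ⇒ exp(i) = 0
  r1: exp(ℓ) + (1)·1 = 0 ⇒ exp(ℓ) = -1
Π_1 = ℓ^-1 · D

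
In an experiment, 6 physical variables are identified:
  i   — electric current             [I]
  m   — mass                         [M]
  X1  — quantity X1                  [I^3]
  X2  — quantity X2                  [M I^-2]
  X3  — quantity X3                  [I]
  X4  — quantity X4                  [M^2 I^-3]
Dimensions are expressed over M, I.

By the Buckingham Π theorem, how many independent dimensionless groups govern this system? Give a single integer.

4

Write exponents as rows M,I / cols i,m,X1,X2,X3,X4:
  M: [ 0  1  0  1  0  2]
  I: [ 1  0  3 -2  1 -3]
Row reduction gives pivot columns i,m; rank = 2
6 vars − rank 2 = 4 Π groups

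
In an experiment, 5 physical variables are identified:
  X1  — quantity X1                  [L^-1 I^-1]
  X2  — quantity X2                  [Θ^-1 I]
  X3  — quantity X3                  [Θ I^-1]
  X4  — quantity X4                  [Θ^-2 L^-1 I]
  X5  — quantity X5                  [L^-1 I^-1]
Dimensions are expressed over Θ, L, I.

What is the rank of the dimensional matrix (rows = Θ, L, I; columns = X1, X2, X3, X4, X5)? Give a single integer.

2

Exponent matrix [Θ,L,I] × [X1,X2,X3,X4,X5]:
  Θ: [ 0 -1  1 -2  0]
  L: [-1  0  0 -1 -1]
  I: [-1  1 -1  1 -1]
RREF → pivots at {X1,X2} ⇒ r = 2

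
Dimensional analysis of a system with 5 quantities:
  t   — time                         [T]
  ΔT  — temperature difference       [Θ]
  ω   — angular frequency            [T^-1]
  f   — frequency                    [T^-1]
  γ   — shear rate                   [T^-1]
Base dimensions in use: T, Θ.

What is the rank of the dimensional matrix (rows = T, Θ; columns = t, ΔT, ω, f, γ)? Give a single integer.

2

Write exponents as rows T,Θ / cols t,ΔT,ω,f,γ:
  T: [ 1  0 -1 -1 -1]
  Θ: [ 0  1  0  0  0]
Row reduction gives pivot columns t,ΔT; rank = 2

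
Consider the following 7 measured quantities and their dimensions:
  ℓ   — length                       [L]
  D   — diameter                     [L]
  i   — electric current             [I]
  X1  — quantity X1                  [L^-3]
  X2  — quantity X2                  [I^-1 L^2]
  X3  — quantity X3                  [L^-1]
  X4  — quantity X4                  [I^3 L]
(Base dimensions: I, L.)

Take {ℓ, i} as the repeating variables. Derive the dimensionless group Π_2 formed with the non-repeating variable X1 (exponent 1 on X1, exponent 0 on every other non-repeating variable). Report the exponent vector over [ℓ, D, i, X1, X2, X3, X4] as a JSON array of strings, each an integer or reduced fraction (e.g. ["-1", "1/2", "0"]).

["3", "0", "0", "1", "0", "0", "0"]

Exponent matrix [I,L] × [ℓ,D,i,X1,X2,X3,X4]:
  I: [ 0  0  1  0 -1  0  3]
  L: [ 1  1  0 -3  2 -1  1]
RREF → pivots at {ℓ,i} ⇒ r = 2
Repeat: ℓ,i; free: D,X1,X2,X3,X4
RREF:
  r0: [   1    1    0   -3    2   -1    1]
  r1: [   0    0    1    0   -1    0    3]
Fix exponent of X1 at 1, D at 0, X2 at 0, X3 at 0, X4 at 0; solve each RREF row for its pivot's exponent:
  r0: exp(ℓ) + (-3)·1 = 0 ⇒ exp(ℓ) = 3
  r1: exp(i) + (0)·1 = 0 ⇒ exp(i) = 0
Π_2 = ℓ^3 · X1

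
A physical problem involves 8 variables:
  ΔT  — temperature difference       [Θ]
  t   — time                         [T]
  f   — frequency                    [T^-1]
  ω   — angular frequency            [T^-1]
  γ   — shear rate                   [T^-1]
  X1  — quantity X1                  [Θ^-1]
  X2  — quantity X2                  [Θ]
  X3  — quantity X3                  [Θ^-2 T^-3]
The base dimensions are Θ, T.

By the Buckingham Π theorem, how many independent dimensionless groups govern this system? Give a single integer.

6

Exponent matrix [Θ,T] × [ΔT,t,f,ω,γ,X1,X2,X3]:
  Θ: [ 1  0  0  0  0 -1  1 -2]
  T: [ 0  1 -1 -1 -1  0  0 -3]
RREF → pivots at {ΔT,t} ⇒ r = 2
8 vars − rank 2 = 6 Π groups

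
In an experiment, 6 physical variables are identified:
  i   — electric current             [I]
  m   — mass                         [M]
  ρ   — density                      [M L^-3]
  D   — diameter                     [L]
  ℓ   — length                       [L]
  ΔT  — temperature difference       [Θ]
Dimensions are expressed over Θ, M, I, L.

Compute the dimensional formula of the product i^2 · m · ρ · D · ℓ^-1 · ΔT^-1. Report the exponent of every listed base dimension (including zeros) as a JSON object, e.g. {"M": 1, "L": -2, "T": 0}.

Exponent matrix [Θ,M,I,L] × [i,m,ρ,D,ℓ,ΔT]:
  Θ: [ 0  0  0  0  0  1]
  M: [ 0  1  1  0  0  0]
  I: [ 1  0  0  0  0  0]
  L: [ 0  0 -3  1  1  0]
  [Θ]: (2)·0+(1)·0+(1)·0+(1)·0+(-1)·0+(-1)·1 = -1
  [M]: (2)·0+(1)·1+(1)·1+(1)·0+(-1)·0+(-1)·0 = 2
  [I]: (2)·1+(1)·0+(1)·0+(1)·0+(-1)·0+(-1)·0 = 2
  [L]: (2)·0+(1)·0+(1)·-3+(1)·1+(-1)·1+(-1)·0 = -3
⇒ Θ^-1 M^2 I^2 L^-3

{"Θ": -1, "M": 2, "I": 2, "L": -3}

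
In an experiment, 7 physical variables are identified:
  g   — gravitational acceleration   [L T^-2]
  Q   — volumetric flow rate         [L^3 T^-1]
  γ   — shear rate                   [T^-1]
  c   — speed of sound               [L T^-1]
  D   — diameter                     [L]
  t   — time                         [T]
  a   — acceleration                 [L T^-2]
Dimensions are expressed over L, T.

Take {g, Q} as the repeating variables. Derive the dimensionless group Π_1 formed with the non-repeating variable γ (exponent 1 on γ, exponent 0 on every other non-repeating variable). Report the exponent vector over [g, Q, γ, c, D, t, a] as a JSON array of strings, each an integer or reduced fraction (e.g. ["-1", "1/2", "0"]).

Write exponents as rows L,T / cols g,Q,γ,c,D,t,a:
  L: [ 1  3  0  1  1  0  1]
  T: [-2 -1 -1 -1  0  1 -2]
RREF → pivots at {g,Q} ⇒ r = 2
Pivot set = {g,Q}, free = {γ,c,D,t,a}
RREF:
  r0: [   1    0  3/5  2/5 -1/5 -3/5    1]
  r1: [   0    1 -1/5  1/5  2/5  1/5    0]
Fix exponent of γ at 1, c at 0, D at 0, t at 0, a at 0; solve each RREF row for its pivot's exponent:
  r0: exp(g) + (3/5)·1 = 0 ⇒ exp(g) = -3/5
  r1: exp(Q) + (-1/5)·1 = 0 ⇒ exp(Q) = 1/5
Π_1 = g^(-3/5) · Q^(1/5) · γ

["-3/5", "1/5", "1", "0", "0", "0", "0"]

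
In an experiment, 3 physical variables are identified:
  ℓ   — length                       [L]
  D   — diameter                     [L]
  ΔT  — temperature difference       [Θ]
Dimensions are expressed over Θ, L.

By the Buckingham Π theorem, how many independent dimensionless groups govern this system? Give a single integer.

1

Exponent matrix [Θ,L] × [ℓ,D,ΔT]:
  Θ: [ 0  0  1]
  L: [ 1  1  0]
Echelon form has 2 nonzero rows (pivots: ℓ,ΔT)
n=3, r=2 ⇒ 1 dimensionless group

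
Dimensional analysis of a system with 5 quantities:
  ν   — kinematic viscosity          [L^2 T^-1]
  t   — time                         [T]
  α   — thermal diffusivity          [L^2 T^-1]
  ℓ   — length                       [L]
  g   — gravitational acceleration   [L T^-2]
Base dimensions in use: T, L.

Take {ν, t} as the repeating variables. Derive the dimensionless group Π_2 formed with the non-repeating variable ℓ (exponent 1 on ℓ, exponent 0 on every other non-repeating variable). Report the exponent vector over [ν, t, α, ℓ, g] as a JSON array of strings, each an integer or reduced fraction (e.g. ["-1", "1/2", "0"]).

Exponent matrix [T,L] × [ν,t,α,ℓ,g]:
  T: [-1  1 -1  0 -2]
  L: [ 2  0  2  1  1]
Echelon form has 2 nonzero rows (pivots: ν,t)
Pivot set = {ν,t}, free = {α,ℓ,g}
RREF:
  r0: [   1    0    1  1/2  1/2]
  r1: [   0    1    0  1/2 -3/2]
Fix exponent of ℓ at 1, α at 0, g at 0; solve each RREF row for its pivot's exponent:
  r0: exp(ν) + (1/2)·1 = 0 ⇒ exp(ν) = -1/2
  r1: exp(t) + (1/2)·1 = 0 ⇒ exp(t) = -1/2
Π_2 = ν^(-1/2) · t^(-1/2) · ℓ

["-1/2", "-1/2", "0", "1", "0"]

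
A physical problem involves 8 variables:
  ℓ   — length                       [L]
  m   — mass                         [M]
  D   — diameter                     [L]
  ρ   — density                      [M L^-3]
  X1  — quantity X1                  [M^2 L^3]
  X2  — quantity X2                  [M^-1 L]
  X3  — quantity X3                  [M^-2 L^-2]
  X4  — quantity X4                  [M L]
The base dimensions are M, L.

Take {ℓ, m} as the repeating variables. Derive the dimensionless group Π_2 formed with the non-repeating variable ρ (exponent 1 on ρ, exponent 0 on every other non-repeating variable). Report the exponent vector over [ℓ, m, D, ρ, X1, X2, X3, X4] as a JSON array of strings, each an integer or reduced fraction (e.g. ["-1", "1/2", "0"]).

Write exponents as rows M,L / cols ℓ,m,D,ρ,X1,X2,X3,X4:
  M: [ 0  1  0  1  2 -1 -2  1]
  L: [ 1  0  1 -3  3  1 -2  1]
Echelon form has 2 nonzero rows (pivots: ℓ,m)
Repeat: ℓ,m; free: D,ρ,X1,X2,X3,X4
RREF:
  r0: [   1    0    1   -3    3    1   -2    1]
  r1: [   0    1    0    1    2   -1   -2    1]
Fix exponent of ρ at 1, D at 0, X1 at 0, X2 at 0, X3 at 0, X4 at 0; solve each RREF row for its pivot's exponent:
  r0: exp(ℓ) + (-3)·1 = 0 ⇒ exp(ℓ) = 3
  r1: exp(m) + (1)·1 = 0 ⇒ exp(m) = -1
Π_2 = ℓ^3 · m^-1 · ρ

["3", "-1", "0", "1", "0", "0", "0", "0"]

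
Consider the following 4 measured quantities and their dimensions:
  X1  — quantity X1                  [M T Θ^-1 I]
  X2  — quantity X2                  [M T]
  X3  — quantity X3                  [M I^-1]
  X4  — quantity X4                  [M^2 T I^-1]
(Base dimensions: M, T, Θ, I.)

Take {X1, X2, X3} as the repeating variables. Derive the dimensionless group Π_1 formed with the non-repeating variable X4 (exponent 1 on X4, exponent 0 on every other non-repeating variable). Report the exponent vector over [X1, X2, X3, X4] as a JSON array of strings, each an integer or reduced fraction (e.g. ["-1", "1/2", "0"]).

Exponent matrix [M,T,Θ,I] × [X1,X2,X3,X4]:
  M: [ 1  1  1  2]
  T: [ 1  1  0  1]
  Θ: [-1  0  0  0]
  I: [ 1  0 -1 -1]
Row reduction gives pivot columns X1,X2,X3; rank = 3
Repeat: X1,X2,X3; free: X4
RREF:
  r0: [   1    0    0    0]
  r1: [   0    1    0    1]
  r2: [   0    0    1    1]
  r3: [   0    0    0    0]
Fix exponent of X4 at 1; solve each RREF row for its pivot's exponent:
  r0: exp(X1) + (0)·1 = 0 ⇒ exp(X1) = 0
  r1: exp(X2) + (1)·1 = 0 ⇒ exp(X2) = -1
  r2: exp(X3) + (1)·1 = 0 ⇒ exp(X3) = -1
Π_1 = X2^-1 · X3^-1 · X4

["0", "-1", "-1", "1"]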